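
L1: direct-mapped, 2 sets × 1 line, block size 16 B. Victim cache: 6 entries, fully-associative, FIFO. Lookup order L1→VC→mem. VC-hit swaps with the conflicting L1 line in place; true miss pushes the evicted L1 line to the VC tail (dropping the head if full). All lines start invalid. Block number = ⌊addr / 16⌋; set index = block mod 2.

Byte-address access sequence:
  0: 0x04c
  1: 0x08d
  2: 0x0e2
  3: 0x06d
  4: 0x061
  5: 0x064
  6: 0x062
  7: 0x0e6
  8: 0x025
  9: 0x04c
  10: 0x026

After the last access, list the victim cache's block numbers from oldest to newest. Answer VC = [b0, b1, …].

VC = [4, 8, 6, 14]

#0 0x4c→b4/s0 MISS; vc=[]
#1 0x8d→b8/s0 MISS; vc=[4]
#2 0xe2→b14/s0 MISS; vc=[4,8]
#3 0x6d→b6/s0 MISS; vc=[4,8,14]
#4 0x61→b6/s0 L1-HIT; vc=[4,8,14]
#5 0x64→b6/s0 L1-HIT; vc=[4,8,14]
#6 0x62→b6/s0 L1-HIT; vc=[4,8,14]
#7 0xe6→b14/s0 VC-HIT; vc=[4,8,6]
#8 0x25→b2/s0 MISS; vc=[4,8,6,14]
#9 0x4c→b4/s0 VC-HIT; vc=[2,8,6,14]
#10 0x26→b2/s0 VC-HIT; vc=[4,8,6,14]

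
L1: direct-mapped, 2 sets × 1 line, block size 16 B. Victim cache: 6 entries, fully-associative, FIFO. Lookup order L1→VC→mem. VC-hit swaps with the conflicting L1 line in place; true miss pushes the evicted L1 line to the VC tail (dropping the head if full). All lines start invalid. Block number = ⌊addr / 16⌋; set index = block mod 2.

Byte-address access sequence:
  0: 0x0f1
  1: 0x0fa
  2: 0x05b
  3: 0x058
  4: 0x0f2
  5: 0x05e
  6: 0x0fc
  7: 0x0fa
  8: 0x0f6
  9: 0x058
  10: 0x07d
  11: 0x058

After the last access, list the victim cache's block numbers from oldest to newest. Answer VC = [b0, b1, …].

0: 0xf1 (blk 15, set 1) → MISS  vc=[]
1: 0xfa (blk 15, set 1) → L1-HIT  vc=[]
2: 0x5b (blk 5, set 1) → MISS  vc=[15]
3: 0x58 (blk 5, set 1) → L1-HIT  vc=[15]
4: 0xf2 (blk 15, set 1) → VC-HIT  vc=[5]
5: 0x5e (blk 5, set 1) → VC-HIT  vc=[15]
6: 0xfc (blk 15, set 1) → VC-HIT  vc=[5]
7: 0xfa (blk 15, set 1) → L1-HIT  vc=[5]
8: 0xf6 (blk 15, set 1) → L1-HIT  vc=[5]
9: 0x58 (blk 5, set 1) → VC-HIT  vc=[15]
10: 0x7d (blk 7, set 1) → MISS  vc=[15, 5]
11: 0x58 (blk 5, set 1) → VC-HIT  vc=[15, 7]

VC = [15, 7]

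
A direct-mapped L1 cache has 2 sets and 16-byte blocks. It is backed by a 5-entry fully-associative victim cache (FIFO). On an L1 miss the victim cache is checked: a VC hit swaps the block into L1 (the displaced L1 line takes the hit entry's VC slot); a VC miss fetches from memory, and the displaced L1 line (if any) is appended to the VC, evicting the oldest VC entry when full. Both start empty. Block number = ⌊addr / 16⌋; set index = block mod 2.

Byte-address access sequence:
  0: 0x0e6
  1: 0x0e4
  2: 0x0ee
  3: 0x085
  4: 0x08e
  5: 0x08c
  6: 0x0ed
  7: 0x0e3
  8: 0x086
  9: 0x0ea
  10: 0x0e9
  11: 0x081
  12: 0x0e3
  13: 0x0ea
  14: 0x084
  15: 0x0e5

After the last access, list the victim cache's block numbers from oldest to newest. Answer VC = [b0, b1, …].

0: 0xe6 (blk 14, set 0) → MISS  vc=[]
1: 0xe4 (blk 14, set 0) → L1-HIT  vc=[]
2: 0xee (blk 14, set 0) → L1-HIT  vc=[]
3: 0x85 (blk 8, set 0) → MISS  vc=[14]
4: 0x8e (blk 8, set 0) → L1-HIT  vc=[14]
5: 0x8c (blk 8, set 0) → L1-HIT  vc=[14]
6: 0xed (blk 14, set 0) → VC-HIT  vc=[8]
7: 0xe3 (blk 14, set 0) → L1-HIT  vc=[8]
8: 0x86 (blk 8, set 0) → VC-HIT  vc=[14]
9: 0xea (blk 14, set 0) → VC-HIT  vc=[8]
10: 0xe9 (blk 14, set 0) → L1-HIT  vc=[8]
11: 0x81 (blk 8, set 0) → VC-HIT  vc=[14]
12: 0xe3 (blk 14, set 0) → VC-HIT  vc=[8]
13: 0xea (blk 14, set 0) → L1-HIT  vc=[8]
14: 0x84 (blk 8, set 0) → VC-HIT  vc=[14]
15: 0xe5 (blk 14, set 0) → VC-HIT  vc=[8]

VC = [8]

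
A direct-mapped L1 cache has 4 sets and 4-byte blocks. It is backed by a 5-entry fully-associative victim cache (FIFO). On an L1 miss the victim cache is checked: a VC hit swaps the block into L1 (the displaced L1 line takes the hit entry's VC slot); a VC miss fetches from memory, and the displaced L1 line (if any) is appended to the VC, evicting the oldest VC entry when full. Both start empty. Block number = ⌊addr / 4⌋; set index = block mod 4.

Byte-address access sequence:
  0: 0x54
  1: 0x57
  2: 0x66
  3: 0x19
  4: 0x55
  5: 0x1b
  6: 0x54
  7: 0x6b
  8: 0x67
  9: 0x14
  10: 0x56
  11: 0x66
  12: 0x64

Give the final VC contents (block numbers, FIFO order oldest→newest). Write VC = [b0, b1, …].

  [0] addr=0x54 blk=21 s=1: MISS | VC []
  [1] addr=0x57 blk=21 s=1: L1-HIT | VC []
  [2] addr=0x66 blk=25 s=1: MISS | VC [21]
  [3] addr=0x19 blk=6 s=2: MISS | VC [21]
  [4] addr=0x55 blk=21 s=1: VC-HIT | VC [25]
  [5] addr=0x1b blk=6 s=2: L1-HIT | VC [25]
  [6] addr=0x54 blk=21 s=1: L1-HIT | VC [25]
  [7] addr=0x6b blk=26 s=2: MISS | VC [25, 6]
  [8] addr=0x67 blk=25 s=1: VC-HIT | VC [21, 6]
  [9] addr=0x14 blk=5 s=1: MISS | VC [21, 6, 25]
  [10] addr=0x56 blk=21 s=1: VC-HIT | VC [5, 6, 25]
  [11] addr=0x66 blk=25 s=1: VC-HIT | VC [5, 6, 21]
  [12] addr=0x64 blk=25 s=1: L1-HIT | VC [5, 6, 21]

VC = [5, 6, 21]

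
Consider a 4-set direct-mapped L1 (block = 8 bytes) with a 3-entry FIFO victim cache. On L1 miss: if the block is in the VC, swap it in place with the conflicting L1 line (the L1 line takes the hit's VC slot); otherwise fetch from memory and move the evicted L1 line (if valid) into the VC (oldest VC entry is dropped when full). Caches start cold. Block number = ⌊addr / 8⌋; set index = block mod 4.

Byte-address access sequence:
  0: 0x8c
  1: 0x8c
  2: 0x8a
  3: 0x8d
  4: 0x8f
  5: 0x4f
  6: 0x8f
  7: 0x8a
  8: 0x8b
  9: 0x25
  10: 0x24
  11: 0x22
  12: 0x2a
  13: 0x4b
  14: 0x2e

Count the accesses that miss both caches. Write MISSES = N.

MISSES = 4

  [0] addr=0x8c blk=17 s=1: MISS | VC []
  [1] addr=0x8c blk=17 s=1: L1-HIT | VC []
  [2] addr=0x8a blk=17 s=1: L1-HIT | VC []
  [3] addr=0x8d blk=17 s=1: L1-HIT | VC []
  [4] addr=0x8f blk=17 s=1: L1-HIT | VC []
  [5] addr=0x4f blk=9 s=1: MISS | VC [17]
  [6] addr=0x8f blk=17 s=1: VC-HIT | VC [9]
  [7] addr=0x8a blk=17 s=1: L1-HIT | VC [9]
  [8] addr=0x8b blk=17 s=1: L1-HIT | VC [9]
  [9] addr=0x25 blk=4 s=0: MISS | VC [9]
  [10] addr=0x24 blk=4 s=0: L1-HIT | VC [9]
  [11] addr=0x22 blk=4 s=0: L1-HIT | VC [9]
  [12] addr=0x2a blk=5 s=1: MISS | VC [9, 17]
  [13] addr=0x4b blk=9 s=1: VC-HIT | VC [5, 17]
  [14] addr=0x2e blk=5 s=1: VC-HIT | VC [9, 17]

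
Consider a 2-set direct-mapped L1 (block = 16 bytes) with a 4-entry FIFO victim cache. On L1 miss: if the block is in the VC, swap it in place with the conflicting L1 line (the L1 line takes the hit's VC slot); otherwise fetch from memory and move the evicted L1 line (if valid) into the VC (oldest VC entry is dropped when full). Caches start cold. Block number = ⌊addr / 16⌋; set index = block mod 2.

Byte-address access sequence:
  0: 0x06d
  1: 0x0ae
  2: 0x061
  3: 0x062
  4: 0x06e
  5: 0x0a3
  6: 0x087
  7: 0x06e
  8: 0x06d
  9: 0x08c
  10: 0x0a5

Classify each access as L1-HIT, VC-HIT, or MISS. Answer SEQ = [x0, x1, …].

SEQ = [MISS, MISS, VC-HIT, L1-HIT, L1-HIT, VC-HIT, MISS, VC-HIT, L1-HIT, VC-HIT, VC-HIT]

0: 0x6d (blk 6, set 0) → MISS  vc=[]
1: 0xae (blk 10, set 0) → MISS  vc=[6]
2: 0x61 (blk 6, set 0) → VC-HIT  vc=[10]
3: 0x62 (blk 6, set 0) → L1-HIT  vc=[10]
4: 0x6e (blk 6, set 0) → L1-HIT  vc=[10]
5: 0xa3 (blk 10, set 0) → VC-HIT  vc=[6]
6: 0x87 (blk 8, set 0) → MISS  vc=[6, 10]
7: 0x6e (blk 6, set 0) → VC-HIT  vc=[8, 10]
8: 0x6d (blk 6, set 0) → L1-HIT  vc=[8, 10]
9: 0x8c (blk 8, set 0) → VC-HIT  vc=[6, 10]
10: 0xa5 (blk 10, set 0) → VC-HIT  vc=[6, 8]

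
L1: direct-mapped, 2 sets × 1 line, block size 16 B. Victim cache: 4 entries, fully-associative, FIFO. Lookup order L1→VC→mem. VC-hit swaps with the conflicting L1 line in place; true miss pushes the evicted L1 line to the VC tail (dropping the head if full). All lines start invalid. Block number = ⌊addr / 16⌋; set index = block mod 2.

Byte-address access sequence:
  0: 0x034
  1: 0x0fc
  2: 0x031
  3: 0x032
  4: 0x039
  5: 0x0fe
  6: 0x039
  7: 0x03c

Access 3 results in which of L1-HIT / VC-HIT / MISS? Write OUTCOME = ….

  [0] addr=0x34 blk=3 s=1: MISS | VC []
  [1] addr=0xfc blk=15 s=1: MISS | VC [3]
  [2] addr=0x31 blk=3 s=1: VC-HIT | VC [15]
  [3] addr=0x32 blk=3 s=1: L1-HIT | VC [15]
  [4] addr=0x39 blk=3 s=1: L1-HIT | VC [15]
  [5] addr=0xfe blk=15 s=1: VC-HIT | VC [3]
  [6] addr=0x39 blk=3 s=1: VC-HIT | VC [15]
  [7] addr=0x3c blk=3 s=1: L1-HIT | VC [15]

OUTCOME = L1-HIT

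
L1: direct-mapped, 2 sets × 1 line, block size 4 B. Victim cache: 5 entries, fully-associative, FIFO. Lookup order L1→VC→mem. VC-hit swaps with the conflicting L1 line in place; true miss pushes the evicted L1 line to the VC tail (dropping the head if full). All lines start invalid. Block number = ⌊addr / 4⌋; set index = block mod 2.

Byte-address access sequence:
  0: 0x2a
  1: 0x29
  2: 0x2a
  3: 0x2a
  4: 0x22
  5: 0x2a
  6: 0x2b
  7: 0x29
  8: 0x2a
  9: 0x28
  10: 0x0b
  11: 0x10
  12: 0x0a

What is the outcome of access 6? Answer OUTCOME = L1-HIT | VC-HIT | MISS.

OUTCOME = L1-HIT

#0 0x2a→b10/s0 MISS; vc=[]
#1 0x29→b10/s0 L1-HIT; vc=[]
#2 0x2a→b10/s0 L1-HIT; vc=[]
#3 0x2a→b10/s0 L1-HIT; vc=[]
#4 0x22→b8/s0 MISS; vc=[10]
#5 0x2a→b10/s0 VC-HIT; vc=[8]
#6 0x2b→b10/s0 L1-HIT; vc=[8]
#7 0x29→b10/s0 L1-HIT; vc=[8]
#8 0x2a→b10/s0 L1-HIT; vc=[8]
#9 0x28→b10/s0 L1-HIT; vc=[8]
#10 0xb→b2/s0 MISS; vc=[8,10]
#11 0x10→b4/s0 MISS; vc=[8,10,2]
#12 0xa→b2/s0 VC-HIT; vc=[8,10,4]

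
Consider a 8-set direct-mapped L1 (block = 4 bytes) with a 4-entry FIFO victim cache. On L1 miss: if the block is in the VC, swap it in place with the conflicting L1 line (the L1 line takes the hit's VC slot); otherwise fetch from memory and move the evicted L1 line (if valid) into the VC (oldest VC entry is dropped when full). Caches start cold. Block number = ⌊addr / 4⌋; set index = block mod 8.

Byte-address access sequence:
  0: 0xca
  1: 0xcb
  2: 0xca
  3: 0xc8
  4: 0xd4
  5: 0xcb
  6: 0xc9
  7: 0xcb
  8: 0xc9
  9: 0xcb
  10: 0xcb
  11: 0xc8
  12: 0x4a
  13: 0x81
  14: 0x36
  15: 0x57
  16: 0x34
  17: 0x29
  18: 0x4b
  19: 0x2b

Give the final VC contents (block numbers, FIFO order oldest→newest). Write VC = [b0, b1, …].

VC = [50, 53, 21, 18]

  [0] addr=0xca blk=50 s=2: MISS | VC []
  [1] addr=0xcb blk=50 s=2: L1-HIT | VC []
  [2] addr=0xca blk=50 s=2: L1-HIT | VC []
  [3] addr=0xc8 blk=50 s=2: L1-HIT | VC []
  [4] addr=0xd4 blk=53 s=5: MISS | VC []
  [5] addr=0xcb blk=50 s=2: L1-HIT | VC []
  [6] addr=0xc9 blk=50 s=2: L1-HIT | VC []
  [7] addr=0xcb blk=50 s=2: L1-HIT | VC []
  [8] addr=0xc9 blk=50 s=2: L1-HIT | VC []
  [9] addr=0xcb blk=50 s=2: L1-HIT | VC []
  [10] addr=0xcb blk=50 s=2: L1-HIT | VC []
  [11] addr=0xc8 blk=50 s=2: L1-HIT | VC []
  [12] addr=0x4a blk=18 s=2: MISS | VC [50]
  [13] addr=0x81 blk=32 s=0: MISS | VC [50]
  [14] addr=0x36 blk=13 s=5: MISS | VC [50, 53]
  [15] addr=0x57 blk=21 s=5: MISS | VC [50, 53, 13]
  [16] addr=0x34 blk=13 s=5: VC-HIT | VC [50, 53, 21]
  [17] addr=0x29 blk=10 s=2: MISS | VC [50, 53, 21, 18]
  [18] addr=0x4b blk=18 s=2: VC-HIT | VC [50, 53, 21, 10]
  [19] addr=0x2b blk=10 s=2: VC-HIT | VC [50, 53, 21, 18]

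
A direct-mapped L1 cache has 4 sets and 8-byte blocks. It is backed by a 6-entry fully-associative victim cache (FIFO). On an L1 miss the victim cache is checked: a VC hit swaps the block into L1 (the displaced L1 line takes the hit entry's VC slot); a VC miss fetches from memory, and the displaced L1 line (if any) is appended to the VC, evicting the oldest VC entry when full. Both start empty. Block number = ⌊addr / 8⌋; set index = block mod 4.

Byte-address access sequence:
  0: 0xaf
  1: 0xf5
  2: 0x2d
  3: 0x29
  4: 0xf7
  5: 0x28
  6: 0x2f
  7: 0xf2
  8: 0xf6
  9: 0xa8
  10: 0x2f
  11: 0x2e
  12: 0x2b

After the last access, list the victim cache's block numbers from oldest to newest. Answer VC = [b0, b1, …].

#0 0xaf→b21/s1 MISS; vc=[]
#1 0xf5→b30/s2 MISS; vc=[]
#2 0x2d→b5/s1 MISS; vc=[21]
#3 0x29→b5/s1 L1-HIT; vc=[21]
#4 0xf7→b30/s2 L1-HIT; vc=[21]
#5 0x28→b5/s1 L1-HIT; vc=[21]
#6 0x2f→b5/s1 L1-HIT; vc=[21]
#7 0xf2→b30/s2 L1-HIT; vc=[21]
#8 0xf6→b30/s2 L1-HIT; vc=[21]
#9 0xa8→b21/s1 VC-HIT; vc=[5]
#10 0x2f→b5/s1 VC-HIT; vc=[21]
#11 0x2e→b5/s1 L1-HIT; vc=[21]
#12 0x2b→b5/s1 L1-HIT; vc=[21]

VC = [21]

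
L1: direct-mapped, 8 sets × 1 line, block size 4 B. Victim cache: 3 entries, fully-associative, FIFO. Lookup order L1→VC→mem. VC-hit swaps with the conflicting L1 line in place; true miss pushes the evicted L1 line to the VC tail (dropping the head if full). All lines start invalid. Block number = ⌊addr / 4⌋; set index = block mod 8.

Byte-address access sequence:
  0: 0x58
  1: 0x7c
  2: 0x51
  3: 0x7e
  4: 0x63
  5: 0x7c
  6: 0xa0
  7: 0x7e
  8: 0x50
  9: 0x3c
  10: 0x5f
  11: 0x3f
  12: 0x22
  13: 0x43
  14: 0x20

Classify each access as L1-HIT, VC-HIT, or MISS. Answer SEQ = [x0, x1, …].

0: 0x58 (blk 22, set 6) → MISS  vc=[]
1: 0x7c (blk 31, set 7) → MISS  vc=[]
2: 0x51 (blk 20, set 4) → MISS  vc=[]
3: 0x7e (blk 31, set 7) → L1-HIT  vc=[]
4: 0x63 (blk 24, set 0) → MISS  vc=[]
5: 0x7c (blk 31, set 7) → L1-HIT  vc=[]
6: 0xa0 (blk 40, set 0) → MISS  vc=[24]
7: 0x7e (blk 31, set 7) → L1-HIT  vc=[24]
8: 0x50 (blk 20, set 4) → L1-HIT  vc=[24]
9: 0x3c (blk 15, set 7) → MISS  vc=[24, 31]
10: 0x5f (blk 23, set 7) → MISS  vc=[24, 31, 15]
11: 0x3f (blk 15, set 7) → VC-HIT  vc=[24, 31, 23]
12: 0x22 (blk 8, set 0) → MISS  vc=[31, 23, 40]
13: 0x43 (blk 16, set 0) → MISS  vc=[23, 40, 8]
14: 0x20 (blk 8, set 0) → VC-HIT  vc=[23, 40, 16]

SEQ = [MISS, MISS, MISS, L1-HIT, MISS, L1-HIT, MISS, L1-HIT, L1-HIT, MISS, MISS, VC-HIT, MISS, MISS, VC-HIT]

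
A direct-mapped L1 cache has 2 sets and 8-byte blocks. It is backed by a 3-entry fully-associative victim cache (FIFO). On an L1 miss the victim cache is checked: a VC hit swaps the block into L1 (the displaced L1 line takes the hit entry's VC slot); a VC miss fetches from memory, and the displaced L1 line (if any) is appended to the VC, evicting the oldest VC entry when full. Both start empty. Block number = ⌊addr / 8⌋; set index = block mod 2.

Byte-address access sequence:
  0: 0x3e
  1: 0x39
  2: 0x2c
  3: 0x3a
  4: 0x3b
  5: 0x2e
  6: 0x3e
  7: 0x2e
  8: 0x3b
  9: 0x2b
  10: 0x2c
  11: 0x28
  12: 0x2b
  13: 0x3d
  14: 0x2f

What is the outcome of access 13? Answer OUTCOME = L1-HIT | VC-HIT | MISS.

0: 0x3e (blk 7, set 1) → MISS  vc=[]
1: 0x39 (blk 7, set 1) → L1-HIT  vc=[]
2: 0x2c (blk 5, set 1) → MISS  vc=[7]
3: 0x3a (blk 7, set 1) → VC-HIT  vc=[5]
4: 0x3b (blk 7, set 1) → L1-HIT  vc=[5]
5: 0x2e (blk 5, set 1) → VC-HIT  vc=[7]
6: 0x3e (blk 7, set 1) → VC-HIT  vc=[5]
7: 0x2e (blk 5, set 1) → VC-HIT  vc=[7]
8: 0x3b (blk 7, set 1) → VC-HIT  vc=[5]
9: 0x2b (blk 5, set 1) → VC-HIT  vc=[7]
10: 0x2c (blk 5, set 1) → L1-HIT  vc=[7]
11: 0x28 (blk 5, set 1) → L1-HIT  vc=[7]
12: 0x2b (blk 5, set 1) → L1-HIT  vc=[7]
13: 0x3d (blk 7, set 1) → VC-HIT  vc=[5]
14: 0x2f (blk 5, set 1) → VC-HIT  vc=[7]

OUTCOME = VC-HIT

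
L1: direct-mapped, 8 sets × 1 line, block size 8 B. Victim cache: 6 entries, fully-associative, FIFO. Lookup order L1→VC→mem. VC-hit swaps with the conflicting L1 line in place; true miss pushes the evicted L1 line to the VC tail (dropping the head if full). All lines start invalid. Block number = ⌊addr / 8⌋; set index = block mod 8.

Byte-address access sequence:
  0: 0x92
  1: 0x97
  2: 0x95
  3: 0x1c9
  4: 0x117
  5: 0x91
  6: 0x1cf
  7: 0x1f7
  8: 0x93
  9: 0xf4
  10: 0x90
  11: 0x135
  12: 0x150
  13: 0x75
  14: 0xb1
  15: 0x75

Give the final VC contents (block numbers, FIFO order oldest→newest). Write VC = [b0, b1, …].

  [0] addr=0x92 blk=18 s=2: MISS | VC []
  [1] addr=0x97 blk=18 s=2: L1-HIT | VC []
  [2] addr=0x95 blk=18 s=2: L1-HIT | VC []
  [3] addr=0x1c9 blk=57 s=1: MISS | VC []
  [4] addr=0x117 blk=34 s=2: MISS | VC [18]
  [5] addr=0x91 blk=18 s=2: VC-HIT | VC [34]
  [6] addr=0x1cf blk=57 s=1: L1-HIT | VC [34]
  [7] addr=0x1f7 blk=62 s=6: MISS | VC [34]
  [8] addr=0x93 blk=18 s=2: L1-HIT | VC [34]
  [9] addr=0xf4 blk=30 s=6: MISS | VC [34, 62]
  [10] addr=0x90 blk=18 s=2: L1-HIT | VC [34, 62]
  [11] addr=0x135 blk=38 s=6: MISS | VC [34, 62, 30]
  [12] addr=0x150 blk=42 s=2: MISS | VC [34, 62, 30, 18]
  [13] addr=0x75 blk=14 s=6: MISS | VC [34, 62, 30, 18, 38]
  [14] addr=0xb1 blk=22 s=6: MISS | VC [34, 62, 30, 18, 38, 14]
  [15] addr=0x75 blk=14 s=6: VC-HIT | VC [34, 62, 30, 18, 38, 22]

VC = [34, 62, 30, 18, 38, 22]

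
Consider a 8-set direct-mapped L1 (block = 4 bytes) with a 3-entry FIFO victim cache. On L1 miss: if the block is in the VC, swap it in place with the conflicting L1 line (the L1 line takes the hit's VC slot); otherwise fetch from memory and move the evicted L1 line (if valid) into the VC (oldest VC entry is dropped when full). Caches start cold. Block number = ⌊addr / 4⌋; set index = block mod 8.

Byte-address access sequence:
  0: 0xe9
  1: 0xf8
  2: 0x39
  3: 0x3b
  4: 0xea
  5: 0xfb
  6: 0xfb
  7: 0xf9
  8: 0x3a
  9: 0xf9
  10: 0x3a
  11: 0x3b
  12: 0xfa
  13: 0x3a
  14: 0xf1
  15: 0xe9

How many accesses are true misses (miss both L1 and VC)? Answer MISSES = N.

0: 0xe9 (blk 58, set 2) → MISS  vc=[]
1: 0xf8 (blk 62, set 6) → MISS  vc=[]
2: 0x39 (blk 14, set 6) → MISS  vc=[62]
3: 0x3b (blk 14, set 6) → L1-HIT  vc=[62]
4: 0xea (blk 58, set 2) → L1-HIT  vc=[62]
5: 0xfb (blk 62, set 6) → VC-HIT  vc=[14]
6: 0xfb (blk 62, set 6) → L1-HIT  vc=[14]
7: 0xf9 (blk 62, set 6) → L1-HIT  vc=[14]
8: 0x3a (blk 14, set 6) → VC-HIT  vc=[62]
9: 0xf9 (blk 62, set 6) → VC-HIT  vc=[14]
10: 0x3a (blk 14, set 6) → VC-HIT  vc=[62]
11: 0x3b (blk 14, set 6) → L1-HIT  vc=[62]
12: 0xfa (blk 62, set 6) → VC-HIT  vc=[14]
13: 0x3a (blk 14, set 6) → VC-HIT  vc=[62]
14: 0xf1 (blk 60, set 4) → MISS  vc=[62]
15: 0xe9 (blk 58, set 2) → L1-HIT  vc=[62]

MISSES = 4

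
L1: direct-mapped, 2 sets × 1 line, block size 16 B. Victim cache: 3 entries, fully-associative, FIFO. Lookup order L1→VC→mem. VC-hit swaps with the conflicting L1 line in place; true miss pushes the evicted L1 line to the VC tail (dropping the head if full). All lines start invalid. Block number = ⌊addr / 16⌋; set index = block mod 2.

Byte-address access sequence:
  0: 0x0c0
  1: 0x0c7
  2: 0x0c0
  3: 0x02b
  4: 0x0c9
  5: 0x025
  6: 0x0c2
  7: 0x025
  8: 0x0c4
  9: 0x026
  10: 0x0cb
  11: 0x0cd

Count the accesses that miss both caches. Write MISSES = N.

  [0] addr=0xc0 blk=12 s=0: MISS | VC []
  [1] addr=0xc7 blk=12 s=0: L1-HIT | VC []
  [2] addr=0xc0 blk=12 s=0: L1-HIT | VC []
  [3] addr=0x2b blk=2 s=0: MISS | VC [12]
  [4] addr=0xc9 blk=12 s=0: VC-HIT | VC [2]
  [5] addr=0x25 blk=2 s=0: VC-HIT | VC [12]
  [6] addr=0xc2 blk=12 s=0: VC-HIT | VC [2]
  [7] addr=0x25 blk=2 s=0: VC-HIT | VC [12]
  [8] addr=0xc4 blk=12 s=0: VC-HIT | VC [2]
  [9] addr=0x26 blk=2 s=0: VC-HIT | VC [12]
  [10] addr=0xcb blk=12 s=0: VC-HIT | VC [2]
  [11] addr=0xcd blk=12 s=0: L1-HIT | VC [2]

MISSES = 2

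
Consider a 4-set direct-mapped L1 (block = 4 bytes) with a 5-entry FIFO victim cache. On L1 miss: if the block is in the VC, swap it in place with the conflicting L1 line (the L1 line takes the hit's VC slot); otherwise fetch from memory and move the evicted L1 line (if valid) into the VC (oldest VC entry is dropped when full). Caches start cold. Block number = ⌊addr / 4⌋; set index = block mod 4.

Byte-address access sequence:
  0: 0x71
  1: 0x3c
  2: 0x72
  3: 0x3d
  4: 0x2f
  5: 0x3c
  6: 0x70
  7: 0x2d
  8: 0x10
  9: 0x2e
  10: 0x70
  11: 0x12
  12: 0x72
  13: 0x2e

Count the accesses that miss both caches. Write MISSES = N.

MISSES = 4

0: 0x71 (blk 28, set 0) → MISS  vc=[]
1: 0x3c (blk 15, set 3) → MISS  vc=[]
2: 0x72 (blk 28, set 0) → L1-HIT  vc=[]
3: 0x3d (blk 15, set 3) → L1-HIT  vc=[]
4: 0x2f (blk 11, set 3) → MISS  vc=[15]
5: 0x3c (blk 15, set 3) → VC-HIT  vc=[11]
6: 0x70 (blk 28, set 0) → L1-HIT  vc=[11]
7: 0x2d (blk 11, set 3) → VC-HIT  vc=[15]
8: 0x10 (blk 4, set 0) → MISS  vc=[15, 28]
9: 0x2e (blk 11, set 3) → L1-HIT  vc=[15, 28]
10: 0x70 (blk 28, set 0) → VC-HIT  vc=[15, 4]
11: 0x12 (blk 4, set 0) → VC-HIT  vc=[15, 28]
12: 0x72 (blk 28, set 0) → VC-HIT  vc=[15, 4]
13: 0x2e (blk 11, set 3) → L1-HIT  vc=[15, 4]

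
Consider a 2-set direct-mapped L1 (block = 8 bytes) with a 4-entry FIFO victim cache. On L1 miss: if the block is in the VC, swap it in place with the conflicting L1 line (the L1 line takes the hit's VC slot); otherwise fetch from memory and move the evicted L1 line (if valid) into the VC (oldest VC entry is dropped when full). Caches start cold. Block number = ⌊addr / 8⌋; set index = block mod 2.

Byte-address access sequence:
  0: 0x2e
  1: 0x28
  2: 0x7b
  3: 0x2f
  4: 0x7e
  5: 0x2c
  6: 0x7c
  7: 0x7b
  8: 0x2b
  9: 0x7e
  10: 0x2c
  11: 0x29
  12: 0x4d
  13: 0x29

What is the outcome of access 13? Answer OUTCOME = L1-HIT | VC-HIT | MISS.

  [0] addr=0x2e blk=5 s=1: MISS | VC []
  [1] addr=0x28 blk=5 s=1: L1-HIT | VC []
  [2] addr=0x7b blk=15 s=1: MISS | VC [5]
  [3] addr=0x2f blk=5 s=1: VC-HIT | VC [15]
  [4] addr=0x7e blk=15 s=1: VC-HIT | VC [5]
  [5] addr=0x2c blk=5 s=1: VC-HIT | VC [15]
  [6] addr=0x7c blk=15 s=1: VC-HIT | VC [5]
  [7] addr=0x7b blk=15 s=1: L1-HIT | VC [5]
  [8] addr=0x2b blk=5 s=1: VC-HIT | VC [15]
  [9] addr=0x7e blk=15 s=1: VC-HIT | VC [5]
  [10] addr=0x2c blk=5 s=1: VC-HIT | VC [15]
  [11] addr=0x29 blk=5 s=1: L1-HIT | VC [15]
  [12] addr=0x4d blk=9 s=1: MISS | VC [15, 5]
  [13] addr=0x29 blk=5 s=1: VC-HIT | VC [15, 9]

OUTCOME = VC-HIT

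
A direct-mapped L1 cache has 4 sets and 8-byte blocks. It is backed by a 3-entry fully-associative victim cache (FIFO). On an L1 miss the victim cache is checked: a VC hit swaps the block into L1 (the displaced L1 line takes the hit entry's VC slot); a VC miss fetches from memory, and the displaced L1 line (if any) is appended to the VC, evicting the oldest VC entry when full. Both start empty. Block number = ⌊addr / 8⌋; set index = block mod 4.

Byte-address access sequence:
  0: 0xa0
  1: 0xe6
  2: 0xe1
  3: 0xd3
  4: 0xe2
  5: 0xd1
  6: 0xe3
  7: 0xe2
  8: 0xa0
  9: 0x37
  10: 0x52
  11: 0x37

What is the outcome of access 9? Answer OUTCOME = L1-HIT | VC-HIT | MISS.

0: 0xa0 (blk 20, set 0) → MISS  vc=[]
1: 0xe6 (blk 28, set 0) → MISS  vc=[20]
2: 0xe1 (blk 28, set 0) → L1-HIT  vc=[20]
3: 0xd3 (blk 26, set 2) → MISS  vc=[20]
4: 0xe2 (blk 28, set 0) → L1-HIT  vc=[20]
5: 0xd1 (blk 26, set 2) → L1-HIT  vc=[20]
6: 0xe3 (blk 28, set 0) → L1-HIT  vc=[20]
7: 0xe2 (blk 28, set 0) → L1-HIT  vc=[20]
8: 0xa0 (blk 20, set 0) → VC-HIT  vc=[28]
9: 0x37 (blk 6, set 2) → MISS  vc=[28, 26]
10: 0x52 (blk 10, set 2) → MISS  vc=[28, 26, 6]
11: 0x37 (blk 6, set 2) → VC-HIT  vc=[28, 26, 10]

OUTCOME = MISS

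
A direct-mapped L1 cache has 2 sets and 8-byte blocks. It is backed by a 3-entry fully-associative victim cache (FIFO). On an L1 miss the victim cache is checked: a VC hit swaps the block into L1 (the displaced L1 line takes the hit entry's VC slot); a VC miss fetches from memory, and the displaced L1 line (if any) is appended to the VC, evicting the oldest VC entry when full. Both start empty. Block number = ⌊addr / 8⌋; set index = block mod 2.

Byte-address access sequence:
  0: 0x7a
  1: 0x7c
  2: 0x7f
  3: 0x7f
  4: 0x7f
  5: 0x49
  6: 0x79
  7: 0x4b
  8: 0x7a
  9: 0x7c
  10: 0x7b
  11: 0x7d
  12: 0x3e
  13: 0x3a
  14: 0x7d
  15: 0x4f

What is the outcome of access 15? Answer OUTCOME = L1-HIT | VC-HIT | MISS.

  [0] addr=0x7a blk=15 s=1: MISS | VC []
  [1] addr=0x7c blk=15 s=1: L1-HIT | VC []
  [2] addr=0x7f blk=15 s=1: L1-HIT | VC []
  [3] addr=0x7f blk=15 s=1: L1-HIT | VC []
  [4] addr=0x7f blk=15 s=1: L1-HIT | VC []
  [5] addr=0x49 blk=9 s=1: MISS | VC [15]
  [6] addr=0x79 blk=15 s=1: VC-HIT | VC [9]
  [7] addr=0x4b blk=9 s=1: VC-HIT | VC [15]
  [8] addr=0x7a blk=15 s=1: VC-HIT | VC [9]
  [9] addr=0x7c blk=15 s=1: L1-HIT | VC [9]
  [10] addr=0x7b blk=15 s=1: L1-HIT | VC [9]
  [11] addr=0x7d blk=15 s=1: L1-HIT | VC [9]
  [12] addr=0x3e blk=7 s=1: MISS | VC [9, 15]
  [13] addr=0x3a blk=7 s=1: L1-HIT | VC [9, 15]
  [14] addr=0x7d blk=15 s=1: VC-HIT | VC [9, 7]
  [15] addr=0x4f blk=9 s=1: VC-HIT | VC [15, 7]

OUTCOME = VC-HIT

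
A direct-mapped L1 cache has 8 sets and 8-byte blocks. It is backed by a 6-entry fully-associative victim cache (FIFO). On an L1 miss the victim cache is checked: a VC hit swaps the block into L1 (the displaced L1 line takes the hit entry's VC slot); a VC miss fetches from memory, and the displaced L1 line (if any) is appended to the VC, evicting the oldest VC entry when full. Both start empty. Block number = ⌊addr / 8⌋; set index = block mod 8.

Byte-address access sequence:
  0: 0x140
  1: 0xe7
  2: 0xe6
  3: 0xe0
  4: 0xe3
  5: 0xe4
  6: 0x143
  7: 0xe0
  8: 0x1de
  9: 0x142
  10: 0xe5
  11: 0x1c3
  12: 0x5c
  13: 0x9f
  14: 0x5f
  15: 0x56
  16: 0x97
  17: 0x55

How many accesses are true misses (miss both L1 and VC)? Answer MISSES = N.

MISSES = 8

  [0] addr=0x140 blk=40 s=0: MISS | VC []
  [1] addr=0xe7 blk=28 s=4: MISS | VC []
  [2] addr=0xe6 blk=28 s=4: L1-HIT | VC []
  [3] addr=0xe0 blk=28 s=4: L1-HIT | VC []
  [4] addr=0xe3 blk=28 s=4: L1-HIT | VC []
  [5] addr=0xe4 blk=28 s=4: L1-HIT | VC []
  [6] addr=0x143 blk=40 s=0: L1-HIT | VC []
  [7] addr=0xe0 blk=28 s=4: L1-HIT | VC []
  [8] addr=0x1de blk=59 s=3: MISS | VC []
  [9] addr=0x142 blk=40 s=0: L1-HIT | VC []
  [10] addr=0xe5 blk=28 s=4: L1-HIT | VC []
  [11] addr=0x1c3 blk=56 s=0: MISS | VC [40]
  [12] addr=0x5c blk=11 s=3: MISS | VC [40, 59]
  [13] addr=0x9f blk=19 s=3: MISS | VC [40, 59, 11]
  [14] addr=0x5f blk=11 s=3: VC-HIT | VC [40, 59, 19]
  [15] addr=0x56 blk=10 s=2: MISS | VC [40, 59, 19]
  [16] addr=0x97 blk=18 s=2: MISS | VC [40, 59, 19, 10]
  [17] addr=0x55 blk=10 s=2: VC-HIT | VC [40, 59, 19, 18]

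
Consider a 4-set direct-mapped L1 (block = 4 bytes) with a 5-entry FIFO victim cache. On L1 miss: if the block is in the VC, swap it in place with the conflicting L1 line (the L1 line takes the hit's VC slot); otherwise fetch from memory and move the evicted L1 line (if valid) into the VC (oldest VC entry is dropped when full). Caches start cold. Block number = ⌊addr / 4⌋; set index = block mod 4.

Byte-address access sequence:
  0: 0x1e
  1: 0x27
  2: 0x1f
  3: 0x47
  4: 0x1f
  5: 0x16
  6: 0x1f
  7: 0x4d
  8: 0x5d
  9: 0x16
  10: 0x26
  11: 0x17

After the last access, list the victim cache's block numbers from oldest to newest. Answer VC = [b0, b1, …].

0: 0x1e (blk 7, set 3) → MISS  vc=[]
1: 0x27 (blk 9, set 1) → MISS  vc=[]
2: 0x1f (blk 7, set 3) → L1-HIT  vc=[]
3: 0x47 (blk 17, set 1) → MISS  vc=[9]
4: 0x1f (blk 7, set 3) → L1-HIT  vc=[9]
5: 0x16 (blk 5, set 1) → MISS  vc=[9, 17]
6: 0x1f (blk 7, set 3) → L1-HIT  vc=[9, 17]
7: 0x4d (blk 19, set 3) → MISS  vc=[9, 17, 7]
8: 0x5d (blk 23, set 3) → MISS  vc=[9, 17, 7, 19]
9: 0x16 (blk 5, set 1) → L1-HIT  vc=[9, 17, 7, 19]
10: 0x26 (blk 9, set 1) → VC-HIT  vc=[5, 17, 7, 19]
11: 0x17 (blk 5, set 1) → VC-HIT  vc=[9, 17, 7, 19]

VC = [9, 17, 7, 19]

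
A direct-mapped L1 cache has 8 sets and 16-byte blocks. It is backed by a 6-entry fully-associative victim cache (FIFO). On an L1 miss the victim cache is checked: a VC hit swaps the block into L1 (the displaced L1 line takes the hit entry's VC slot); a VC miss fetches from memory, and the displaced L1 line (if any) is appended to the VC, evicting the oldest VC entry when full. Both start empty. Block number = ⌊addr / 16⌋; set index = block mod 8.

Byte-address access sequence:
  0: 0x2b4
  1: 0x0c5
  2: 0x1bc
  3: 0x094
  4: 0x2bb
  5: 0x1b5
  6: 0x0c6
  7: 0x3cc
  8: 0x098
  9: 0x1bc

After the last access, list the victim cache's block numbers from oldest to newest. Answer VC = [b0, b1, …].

VC = [43, 12]

  [0] addr=0x2b4 blk=43 s=3: MISS | VC []
  [1] addr=0xc5 blk=12 s=4: MISS | VC []
  [2] addr=0x1bc blk=27 s=3: MISS | VC [43]
  [3] addr=0x94 blk=9 s=1: MISS | VC [43]
  [4] addr=0x2bb blk=43 s=3: VC-HIT | VC [27]
  [5] addr=0x1b5 blk=27 s=3: VC-HIT | VC [43]
  [6] addr=0xc6 blk=12 s=4: L1-HIT | VC [43]
  [7] addr=0x3cc blk=60 s=4: MISS | VC [43, 12]
  [8] addr=0x98 blk=9 s=1: L1-HIT | VC [43, 12]
  [9] addr=0x1bc blk=27 s=3: L1-HIT | VC [43, 12]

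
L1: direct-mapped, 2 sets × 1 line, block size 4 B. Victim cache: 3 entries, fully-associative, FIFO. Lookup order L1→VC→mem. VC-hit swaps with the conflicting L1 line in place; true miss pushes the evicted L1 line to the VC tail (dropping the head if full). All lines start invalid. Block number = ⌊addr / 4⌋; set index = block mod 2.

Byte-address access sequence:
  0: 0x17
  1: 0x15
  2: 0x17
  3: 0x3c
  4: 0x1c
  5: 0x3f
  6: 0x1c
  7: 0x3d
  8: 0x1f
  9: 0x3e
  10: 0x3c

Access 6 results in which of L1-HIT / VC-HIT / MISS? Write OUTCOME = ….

  [0] addr=0x17 blk=5 s=1: MISS | VC []
  [1] addr=0x15 blk=5 s=1: L1-HIT | VC []
  [2] addr=0x17 blk=5 s=1: L1-HIT | VC []
  [3] addr=0x3c blk=15 s=1: MISS | VC [5]
  [4] addr=0x1c blk=7 s=1: MISS | VC [5, 15]
  [5] addr=0x3f blk=15 s=1: VC-HIT | VC [5, 7]
  [6] addr=0x1c blk=7 s=1: VC-HIT | VC [5, 15]
  [7] addr=0x3d blk=15 s=1: VC-HIT | VC [5, 7]
  [8] addr=0x1f blk=7 s=1: VC-HIT | VC [5, 15]
  [9] addr=0x3e blk=15 s=1: VC-HIT | VC [5, 7]
  [10] addr=0x3c blk=15 s=1: L1-HIT | VC [5, 7]

OUTCOME = VC-HIT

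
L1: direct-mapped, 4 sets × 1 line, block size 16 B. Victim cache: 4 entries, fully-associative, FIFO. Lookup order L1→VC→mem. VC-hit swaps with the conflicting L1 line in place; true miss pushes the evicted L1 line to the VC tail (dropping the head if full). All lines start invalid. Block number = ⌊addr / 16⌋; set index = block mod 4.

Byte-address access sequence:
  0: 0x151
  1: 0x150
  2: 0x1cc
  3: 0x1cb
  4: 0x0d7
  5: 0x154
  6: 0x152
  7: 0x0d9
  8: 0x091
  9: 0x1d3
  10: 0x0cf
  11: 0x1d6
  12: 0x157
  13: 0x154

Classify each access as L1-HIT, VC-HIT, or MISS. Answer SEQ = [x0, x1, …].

SEQ = [MISS, L1-HIT, MISS, L1-HIT, MISS, VC-HIT, L1-HIT, VC-HIT, MISS, MISS, MISS, L1-HIT, VC-HIT, L1-HIT]

  [0] addr=0x151 blk=21 s=1: MISS | VC []
  [1] addr=0x150 blk=21 s=1: L1-HIT | VC []
  [2] addr=0x1cc blk=28 s=0: MISS | VC []
  [3] addr=0x1cb blk=28 s=0: L1-HIT | VC []
  [4] addr=0xd7 blk=13 s=1: MISS | VC [21]
  [5] addr=0x154 blk=21 s=1: VC-HIT | VC [13]
  [6] addr=0x152 blk=21 s=1: L1-HIT | VC [13]
  [7] addr=0xd9 blk=13 s=1: VC-HIT | VC [21]
  [8] addr=0x91 blk=9 s=1: MISS | VC [21, 13]
  [9] addr=0x1d3 blk=29 s=1: MISS | VC [21, 13, 9]
  [10] addr=0xcf blk=12 s=0: MISS | VC [21, 13, 9, 28]
  [11] addr=0x1d6 blk=29 s=1: L1-HIT | VC [21, 13, 9, 28]
  [12] addr=0x157 blk=21 s=1: VC-HIT | VC [29, 13, 9, 28]
  [13] addr=0x154 blk=21 s=1: L1-HIT | VC [29, 13, 9, 28]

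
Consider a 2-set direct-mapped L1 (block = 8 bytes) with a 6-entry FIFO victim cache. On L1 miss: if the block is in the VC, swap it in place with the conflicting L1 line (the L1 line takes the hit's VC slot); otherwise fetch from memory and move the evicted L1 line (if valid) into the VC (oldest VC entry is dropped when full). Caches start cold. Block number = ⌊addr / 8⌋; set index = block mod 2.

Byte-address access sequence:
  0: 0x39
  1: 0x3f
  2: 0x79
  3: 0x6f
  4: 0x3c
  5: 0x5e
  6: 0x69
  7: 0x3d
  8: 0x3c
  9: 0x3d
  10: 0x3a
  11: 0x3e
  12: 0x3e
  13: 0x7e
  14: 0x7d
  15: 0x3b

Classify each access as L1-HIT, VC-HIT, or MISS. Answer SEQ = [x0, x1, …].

SEQ = [MISS, L1-HIT, MISS, MISS, VC-HIT, MISS, VC-HIT, VC-HIT, L1-HIT, L1-HIT, L1-HIT, L1-HIT, L1-HIT, VC-HIT, L1-HIT, VC-HIT]

#0 0x39→b7/s1 MISS; vc=[]
#1 0x3f→b7/s1 L1-HIT; vc=[]
#2 0x79→b15/s1 MISS; vc=[7]
#3 0x6f→b13/s1 MISS; vc=[7,15]
#4 0x3c→b7/s1 VC-HIT; vc=[13,15]
#5 0x5e→b11/s1 MISS; vc=[13,15,7]
#6 0x69→b13/s1 VC-HIT; vc=[11,15,7]
#7 0x3d→b7/s1 VC-HIT; vc=[11,15,13]
#8 0x3c→b7/s1 L1-HIT; vc=[11,15,13]
#9 0x3d→b7/s1 L1-HIT; vc=[11,15,13]
#10 0x3a→b7/s1 L1-HIT; vc=[11,15,13]
#11 0x3e→b7/s1 L1-HIT; vc=[11,15,13]
#12 0x3e→b7/s1 L1-HIT; vc=[11,15,13]
#13 0x7e→b15/s1 VC-HIT; vc=[11,7,13]
#14 0x7d→b15/s1 L1-HIT; vc=[11,7,13]
#15 0x3b→b7/s1 VC-HIT; vc=[11,15,13]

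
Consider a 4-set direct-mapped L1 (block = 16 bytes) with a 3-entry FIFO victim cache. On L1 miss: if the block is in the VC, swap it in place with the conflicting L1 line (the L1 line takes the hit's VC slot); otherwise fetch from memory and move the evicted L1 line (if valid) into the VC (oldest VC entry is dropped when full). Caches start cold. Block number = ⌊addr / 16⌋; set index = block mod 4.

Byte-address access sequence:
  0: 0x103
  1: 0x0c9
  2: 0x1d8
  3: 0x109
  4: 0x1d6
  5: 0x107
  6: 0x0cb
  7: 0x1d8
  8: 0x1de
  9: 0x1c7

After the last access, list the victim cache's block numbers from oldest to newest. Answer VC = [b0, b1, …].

#0 0x103→b16/s0 MISS; vc=[]
#1 0xc9→b12/s0 MISS; vc=[16]
#2 0x1d8→b29/s1 MISS; vc=[16]
#3 0x109→b16/s0 VC-HIT; vc=[12]
#4 0x1d6→b29/s1 L1-HIT; vc=[12]
#5 0x107→b16/s0 L1-HIT; vc=[12]
#6 0xcb→b12/s0 VC-HIT; vc=[16]
#7 0x1d8→b29/s1 L1-HIT; vc=[16]
#8 0x1de→b29/s1 L1-HIT; vc=[16]
#9 0x1c7→b28/s0 MISS; vc=[16,12]

VC = [16, 12]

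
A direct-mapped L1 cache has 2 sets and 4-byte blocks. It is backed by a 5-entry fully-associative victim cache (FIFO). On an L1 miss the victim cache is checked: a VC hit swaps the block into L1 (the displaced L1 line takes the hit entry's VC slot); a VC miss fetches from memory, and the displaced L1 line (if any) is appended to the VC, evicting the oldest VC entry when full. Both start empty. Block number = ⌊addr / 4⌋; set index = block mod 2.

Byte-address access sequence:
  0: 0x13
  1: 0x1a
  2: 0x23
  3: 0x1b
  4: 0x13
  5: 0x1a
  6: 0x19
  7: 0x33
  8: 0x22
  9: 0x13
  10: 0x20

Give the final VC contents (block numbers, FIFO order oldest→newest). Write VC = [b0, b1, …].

  [0] addr=0x13 blk=4 s=0: MISS | VC []
  [1] addr=0x1a blk=6 s=0: MISS | VC [4]
  [2] addr=0x23 blk=8 s=0: MISS | VC [4, 6]
  [3] addr=0x1b blk=6 s=0: VC-HIT | VC [4, 8]
  [4] addr=0x13 blk=4 s=0: VC-HIT | VC [6, 8]
  [5] addr=0x1a blk=6 s=0: VC-HIT | VC [4, 8]
  [6] addr=0x19 blk=6 s=0: L1-HIT | VC [4, 8]
  [7] addr=0x33 blk=12 s=0: MISS | VC [4, 8, 6]
  [8] addr=0x22 blk=8 s=0: VC-HIT | VC [4, 12, 6]
  [9] addr=0x13 blk=4 s=0: VC-HIT | VC [8, 12, 6]
  [10] addr=0x20 blk=8 s=0: VC-HIT | VC [4, 12, 6]

VC = [4, 12, 6]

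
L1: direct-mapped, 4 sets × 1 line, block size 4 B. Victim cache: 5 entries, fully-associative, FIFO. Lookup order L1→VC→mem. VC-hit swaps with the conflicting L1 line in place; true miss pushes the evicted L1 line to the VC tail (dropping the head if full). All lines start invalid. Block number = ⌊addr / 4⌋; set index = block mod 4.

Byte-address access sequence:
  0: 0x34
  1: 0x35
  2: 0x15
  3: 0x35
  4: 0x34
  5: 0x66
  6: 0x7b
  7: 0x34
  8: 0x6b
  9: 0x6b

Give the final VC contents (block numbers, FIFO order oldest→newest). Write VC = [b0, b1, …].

VC = [5, 25, 30]

#0 0x34→b13/s1 MISS; vc=[]
#1 0x35→b13/s1 L1-HIT; vc=[]
#2 0x15→b5/s1 MISS; vc=[13]
#3 0x35→b13/s1 VC-HIT; vc=[5]
#4 0x34→b13/s1 L1-HIT; vc=[5]
#5 0x66→b25/s1 MISS; vc=[5,13]
#6 0x7b→b30/s2 MISS; vc=[5,13]
#7 0x34→b13/s1 VC-HIT; vc=[5,25]
#8 0x6b→b26/s2 MISS; vc=[5,25,30]
#9 0x6b→b26/s2 L1-HIT; vc=[5,25,30]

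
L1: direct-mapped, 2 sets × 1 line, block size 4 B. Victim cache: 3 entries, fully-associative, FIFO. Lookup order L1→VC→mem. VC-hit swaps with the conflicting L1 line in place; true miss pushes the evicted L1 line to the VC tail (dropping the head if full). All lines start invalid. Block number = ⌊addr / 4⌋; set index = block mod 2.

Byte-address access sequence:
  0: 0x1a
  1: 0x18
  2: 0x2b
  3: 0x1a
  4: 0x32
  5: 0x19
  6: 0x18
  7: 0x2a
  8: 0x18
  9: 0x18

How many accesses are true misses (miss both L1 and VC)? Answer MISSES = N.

MISSES = 3

0: 0x1a (blk 6, set 0) → MISS  vc=[]
1: 0x18 (blk 6, set 0) → L1-HIT  vc=[]
2: 0x2b (blk 10, set 0) → MISS  vc=[6]
3: 0x1a (blk 6, set 0) → VC-HIT  vc=[10]
4: 0x32 (blk 12, set 0) → MISS  vc=[10, 6]
5: 0x19 (blk 6, set 0) → VC-HIT  vc=[10, 12]
6: 0x18 (blk 6, set 0) → L1-HIT  vc=[10, 12]
7: 0x2a (blk 10, set 0) → VC-HIT  vc=[6, 12]
8: 0x18 (blk 6, set 0) → VC-HIT  vc=[10, 12]
9: 0x18 (blk 6, set 0) → L1-HIT  vc=[10, 12]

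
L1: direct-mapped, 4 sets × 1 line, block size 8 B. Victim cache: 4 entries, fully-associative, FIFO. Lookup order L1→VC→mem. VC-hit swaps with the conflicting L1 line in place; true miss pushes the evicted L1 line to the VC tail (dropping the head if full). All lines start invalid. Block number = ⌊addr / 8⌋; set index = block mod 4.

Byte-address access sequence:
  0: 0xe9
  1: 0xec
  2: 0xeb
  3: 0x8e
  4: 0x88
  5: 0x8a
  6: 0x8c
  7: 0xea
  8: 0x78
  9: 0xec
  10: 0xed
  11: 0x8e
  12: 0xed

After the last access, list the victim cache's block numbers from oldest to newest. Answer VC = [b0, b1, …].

  [0] addr=0xe9 blk=29 s=1: MISS | VC []
  [1] addr=0xec blk=29 s=1: L1-HIT | VC []
  [2] addr=0xeb blk=29 s=1: L1-HIT | VC []
  [3] addr=0x8e blk=17 s=1: MISS | VC [29]
  [4] addr=0x88 blk=17 s=1: L1-HIT | VC [29]
  [5] addr=0x8a blk=17 s=1: L1-HIT | VC [29]
  [6] addr=0x8c blk=17 s=1: L1-HIT | VC [29]
  [7] addr=0xea blk=29 s=1: VC-HIT | VC [17]
  [8] addr=0x78 blk=15 s=3: MISS | VC [17]
  [9] addr=0xec blk=29 s=1: L1-HIT | VC [17]
  [10] addr=0xed blk=29 s=1: L1-HIT | VC [17]
  [11] addr=0x8e blk=17 s=1: VC-HIT | VC [29]
  [12] addr=0xed blk=29 s=1: VC-HIT | VC [17]

VC = [17]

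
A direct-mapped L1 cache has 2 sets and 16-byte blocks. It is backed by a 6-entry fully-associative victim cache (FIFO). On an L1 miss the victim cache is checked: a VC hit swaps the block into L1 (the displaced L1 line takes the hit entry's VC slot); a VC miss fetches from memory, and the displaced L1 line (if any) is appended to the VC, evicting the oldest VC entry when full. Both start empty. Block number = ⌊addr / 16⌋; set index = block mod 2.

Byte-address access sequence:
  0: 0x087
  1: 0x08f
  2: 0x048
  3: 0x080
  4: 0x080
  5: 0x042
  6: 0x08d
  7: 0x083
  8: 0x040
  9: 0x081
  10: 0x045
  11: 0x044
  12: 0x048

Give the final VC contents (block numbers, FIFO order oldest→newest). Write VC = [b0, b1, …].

0: 0x87 (blk 8, set 0) → MISS  vc=[]
1: 0x8f (blk 8, set 0) → L1-HIT  vc=[]
2: 0x48 (blk 4, set 0) → MISS  vc=[8]
3: 0x80 (blk 8, set 0) → VC-HIT  vc=[4]
4: 0x80 (blk 8, set 0) → L1-HIT  vc=[4]
5: 0x42 (blk 4, set 0) → VC-HIT  vc=[8]
6: 0x8d (blk 8, set 0) → VC-HIT  vc=[4]
7: 0x83 (blk 8, set 0) → L1-HIT  vc=[4]
8: 0x40 (blk 4, set 0) → VC-HIT  vc=[8]
9: 0x81 (blk 8, set 0) → VC-HIT  vc=[4]
10: 0x45 (blk 4, set 0) → VC-HIT  vc=[8]
11: 0x44 (blk 4, set 0) → L1-HIT  vc=[8]
12: 0x48 (blk 4, set 0) → L1-HIT  vc=[8]

VC = [8]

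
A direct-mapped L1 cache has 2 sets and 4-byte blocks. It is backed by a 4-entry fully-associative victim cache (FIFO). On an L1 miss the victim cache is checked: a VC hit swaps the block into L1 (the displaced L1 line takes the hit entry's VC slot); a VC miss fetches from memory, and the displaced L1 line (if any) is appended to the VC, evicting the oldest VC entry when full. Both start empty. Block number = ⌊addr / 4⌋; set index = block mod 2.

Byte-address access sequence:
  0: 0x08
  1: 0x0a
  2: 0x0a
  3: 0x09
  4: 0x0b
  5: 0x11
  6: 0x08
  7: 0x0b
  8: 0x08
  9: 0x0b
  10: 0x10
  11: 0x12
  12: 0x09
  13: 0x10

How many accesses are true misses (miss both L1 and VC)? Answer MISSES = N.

#0 0x8→b2/s0 MISS; vc=[]
#1 0xa→b2/s0 L1-HIT; vc=[]
#2 0xa→b2/s0 L1-HIT; vc=[]
#3 0x9→b2/s0 L1-HIT; vc=[]
#4 0xb→b2/s0 L1-HIT; vc=[]
#5 0x11→b4/s0 MISS; vc=[2]
#6 0x8→b2/s0 VC-HIT; vc=[4]
#7 0xb→b2/s0 L1-HIT; vc=[4]
#8 0x8→b2/s0 L1-HIT; vc=[4]
#9 0xb→b2/s0 L1-HIT; vc=[4]
#10 0x10→b4/s0 VC-HIT; vc=[2]
#11 0x12→b4/s0 L1-HIT; vc=[2]
#12 0x9→b2/s0 VC-HIT; vc=[4]
#13 0x10→b4/s0 VC-HIT; vc=[2]

MISSES = 2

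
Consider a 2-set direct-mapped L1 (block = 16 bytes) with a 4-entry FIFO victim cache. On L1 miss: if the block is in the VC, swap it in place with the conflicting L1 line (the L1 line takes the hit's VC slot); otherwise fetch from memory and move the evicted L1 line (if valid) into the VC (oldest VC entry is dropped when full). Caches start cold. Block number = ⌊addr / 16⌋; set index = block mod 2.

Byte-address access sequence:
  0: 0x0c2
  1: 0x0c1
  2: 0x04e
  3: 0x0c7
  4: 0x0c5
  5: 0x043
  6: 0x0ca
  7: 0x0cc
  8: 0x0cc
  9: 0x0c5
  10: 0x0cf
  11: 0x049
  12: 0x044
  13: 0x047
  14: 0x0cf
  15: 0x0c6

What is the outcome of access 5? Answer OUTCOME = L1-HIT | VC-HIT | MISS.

OUTCOME = VC-HIT

#0 0xc2→b12/s0 MISS; vc=[]
#1 0xc1→b12/s0 L1-HIT; vc=[]
#2 0x4e→b4/s0 MISS; vc=[12]
#3 0xc7→b12/s0 VC-HIT; vc=[4]
#4 0xc5→b12/s0 L1-HIT; vc=[4]
#5 0x43→b4/s0 VC-HIT; vc=[12]
#6 0xca→b12/s0 VC-HIT; vc=[4]
#7 0xcc→b12/s0 L1-HIT; vc=[4]
#8 0xcc→b12/s0 L1-HIT; vc=[4]
#9 0xc5→b12/s0 L1-HIT; vc=[4]
#10 0xcf→b12/s0 L1-HIT; vc=[4]
#11 0x49→b4/s0 VC-HIT; vc=[12]
#12 0x44→b4/s0 L1-HIT; vc=[12]
#13 0x47→b4/s0 L1-HIT; vc=[12]
#14 0xcf→b12/s0 VC-HIT; vc=[4]
#15 0xc6→b12/s0 L1-HIT; vc=[4]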